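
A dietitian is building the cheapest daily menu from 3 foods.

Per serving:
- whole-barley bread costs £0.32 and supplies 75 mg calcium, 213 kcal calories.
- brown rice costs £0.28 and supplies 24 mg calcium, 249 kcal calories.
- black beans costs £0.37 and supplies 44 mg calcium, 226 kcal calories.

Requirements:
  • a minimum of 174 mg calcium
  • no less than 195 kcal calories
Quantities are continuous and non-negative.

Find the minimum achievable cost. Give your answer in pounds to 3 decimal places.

£0.742

Let x1 = servings of whole-barley bread, x2 = servings of brown rice, x3 = servings of black beans.
Minimize 0.32x1 + 0.28x2 + 0.37x3 subject to:
  75x1 + 24x2 + 44x3 ≥ 174   (calcium)
  213x1 + 249x2 + 226x3 ≥ 195   (calories)
  x1, x2, x3 ≥ 0.
The optimal basis is {whole-barley bread}; brown rice, black beans drop out. There the calcium constraint is tight.
Solving gives x1 = 2.32.
Total cost: 0.32·2.32 = 0.74240.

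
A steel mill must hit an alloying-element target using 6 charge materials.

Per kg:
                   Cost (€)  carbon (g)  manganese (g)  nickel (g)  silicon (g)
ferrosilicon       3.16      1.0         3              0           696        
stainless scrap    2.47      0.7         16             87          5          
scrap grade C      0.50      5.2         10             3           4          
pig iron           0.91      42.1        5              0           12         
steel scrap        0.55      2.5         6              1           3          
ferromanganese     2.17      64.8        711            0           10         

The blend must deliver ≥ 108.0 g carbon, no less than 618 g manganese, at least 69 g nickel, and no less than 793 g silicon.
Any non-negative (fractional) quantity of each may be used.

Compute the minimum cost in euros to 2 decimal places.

€8.38

Let x1 = kg of ferrosilicon, x2 = kg of stainless scrap, x3 = kg of scrap grade C, x4 = kg of pig iron, x5 = kg of steel scrap, x6 = kg of ferromanganese.
Minimise 3.16x1 + 2.47x2 + 0.5x3 + 0.91x4 + 0.55x5 + 2.17x6 subject to:
  1x1 + 0.7x2 + 5.2x3 + 42.1x4 + 2.5x5 + 64.8x6 ≥ 108   (carbon)
  3x1 + 16x2 + 10x3 + 5x4 + 6x5 + 711x6 ≥ 618   (manganese)
  87x2 + 3x3 + 1x5 ≥ 69   (nickel)
  696x1 + 5x2 + 4x3 + 12x4 + 3x5 + 10x6 ≥ 793   (silicon)
  x1, x2, x3, x4, x5, x6 ≥ 0.
The optimal basis is {ferrosilicon, stainless scrap, pig iron, ferromanganese}; scrap grade C, steel scrap drop out. Binding constraints: carbon, manganese, nickel, silicon.
So ferrosilicon = 1.1 kg, stainless scrap = 0.7931 kg, pig iron = 1.236 kg, ferromanganese = 0.838 kg.
Objective = 3.16·1.1 + 2.47·0.7931 + 0.91·1.236 + 2.17·0.838 = 8.3782.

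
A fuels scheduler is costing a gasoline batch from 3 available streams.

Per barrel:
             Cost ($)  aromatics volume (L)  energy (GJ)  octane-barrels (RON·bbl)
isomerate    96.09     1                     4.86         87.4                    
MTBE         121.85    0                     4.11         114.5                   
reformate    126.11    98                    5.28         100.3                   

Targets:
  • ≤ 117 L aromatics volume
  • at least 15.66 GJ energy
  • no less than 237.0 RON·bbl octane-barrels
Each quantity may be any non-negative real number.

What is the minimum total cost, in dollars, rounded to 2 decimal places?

Treat it as an LP. Let x1 = barrels of isomerate, x2 = barrels of MTBE, x3 = barrels of reformate.
min 96.09x1 + 121.85x2 + 126.11x3 with:
  1x1 + 98x3 ≤ 117   (aromatics volume)
  4.86x1 + 4.11x2 + 5.28x3 ≥ 15.66   (energy)
  87.4x1 + 114.5x2 + 100.3x3 ≥ 237   (octane-barrels)
  x1, x2, x3 ≥ 0.
At the optimum only isomerate is positive (MTBE, reformate = 0). There the energy constraint is tight.
That vertex is x1 = 3.2222.
Objective = 96.09·3.2222 = 309.6212.

$309.62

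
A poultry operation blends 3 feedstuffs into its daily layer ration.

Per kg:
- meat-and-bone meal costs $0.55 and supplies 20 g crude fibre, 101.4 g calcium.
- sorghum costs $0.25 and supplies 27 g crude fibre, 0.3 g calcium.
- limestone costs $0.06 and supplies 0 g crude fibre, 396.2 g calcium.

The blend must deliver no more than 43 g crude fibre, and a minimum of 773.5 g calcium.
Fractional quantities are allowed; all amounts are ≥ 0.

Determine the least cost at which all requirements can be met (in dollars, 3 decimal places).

$0.117

Treat it as an LP. Let x1 = kg of meat-and-bone meal, x2 = kg of sorghum, x3 = kg of limestone.
Minimize 0.55x1 + 0.25x2 + 0.06x3 with:
  20x1 + 27x2 ≤ 43   (crude fibre)
  101.4x1 + 0.3x2 + 396.2x3 ≥ 773.5   (calcium)
  x1, x2, x3 ≥ 0.
At the optimum only limestone is positive (meat-and-bone meal, sorghum = 0). There the calcium constraint is tight.
So limestone = 1.952 kg.
Total cost: 0.06·1.952 = 0.11712.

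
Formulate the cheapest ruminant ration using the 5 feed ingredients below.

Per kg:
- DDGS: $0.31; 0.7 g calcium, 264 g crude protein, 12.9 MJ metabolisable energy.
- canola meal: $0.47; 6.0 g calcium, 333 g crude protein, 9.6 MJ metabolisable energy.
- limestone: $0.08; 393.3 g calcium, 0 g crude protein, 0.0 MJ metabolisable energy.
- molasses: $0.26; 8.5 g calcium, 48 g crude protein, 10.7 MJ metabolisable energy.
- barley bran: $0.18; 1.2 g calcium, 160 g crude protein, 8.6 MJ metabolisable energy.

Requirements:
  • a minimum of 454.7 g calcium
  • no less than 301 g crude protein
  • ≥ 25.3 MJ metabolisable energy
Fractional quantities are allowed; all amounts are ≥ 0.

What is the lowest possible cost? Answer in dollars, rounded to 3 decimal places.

$0.621

This is a linear program. Let x1 = kg of DDGS, x2 = kg of canola meal, x3 = kg of limestone, x4 = kg of molasses, x5 = kg of barley bran.
min 0.31x1 + 0.47x2 + 0.08x3 + 0.26x4 + 0.18x5 subject to:
  0.7x1 + 6x2 + 393.3x3 + 8.5x4 + 1.2x5 ≥ 454.7   (calcium)
  264x1 + 333x2 + 48x4 + 160x5 ≥ 301   (crude protein)
  12.9x1 + 9.6x2 + 10.7x4 + 8.6x5 ≥ 25.3   (metabolisable energy)
  x1, x2, x3, x4, x5 ≥ 0.
The cheapest feasible vertex uses only limestone, barley bran; DDGS, canola meal, molasses are not used. The calcium and metabolisable energy requirements are met with equality.
Solving gives x3 = 1.147, x5 = 2.942.
Hence cost = 0.08·1.147 + 0.18·2.942 = $0.62132.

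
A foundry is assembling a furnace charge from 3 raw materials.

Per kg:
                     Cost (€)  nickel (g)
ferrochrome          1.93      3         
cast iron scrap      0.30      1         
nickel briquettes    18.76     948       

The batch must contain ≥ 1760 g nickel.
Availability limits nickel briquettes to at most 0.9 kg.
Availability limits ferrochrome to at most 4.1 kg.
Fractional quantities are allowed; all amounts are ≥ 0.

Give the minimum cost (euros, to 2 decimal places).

Let x1 = kg of ferrochrome, x2 = kg of cast iron scrap, x3 = kg of nickel briquettes.
Minimize 1.93x1 + 0.3x2 + 18.76x3 s.t.:
  3x1 + 1x2 + 948x3 ≥ 1760   (nickel)
  x3 ≤ 0.9
  x1 ≤ 4.1
  x1, x2, x3 ≥ 0.
The optimal basis is {cast iron scrap, nickel briquettes}; ferrochrome drops out. The nickel and the nickel briquettes cap requirements are met with equality.
So cast iron scrap = 906.8 kg, nickel briquettes = 0.9 kg.
Objective = 0.3·906.8 + 18.76·0.9 = 288.9240.

€288.92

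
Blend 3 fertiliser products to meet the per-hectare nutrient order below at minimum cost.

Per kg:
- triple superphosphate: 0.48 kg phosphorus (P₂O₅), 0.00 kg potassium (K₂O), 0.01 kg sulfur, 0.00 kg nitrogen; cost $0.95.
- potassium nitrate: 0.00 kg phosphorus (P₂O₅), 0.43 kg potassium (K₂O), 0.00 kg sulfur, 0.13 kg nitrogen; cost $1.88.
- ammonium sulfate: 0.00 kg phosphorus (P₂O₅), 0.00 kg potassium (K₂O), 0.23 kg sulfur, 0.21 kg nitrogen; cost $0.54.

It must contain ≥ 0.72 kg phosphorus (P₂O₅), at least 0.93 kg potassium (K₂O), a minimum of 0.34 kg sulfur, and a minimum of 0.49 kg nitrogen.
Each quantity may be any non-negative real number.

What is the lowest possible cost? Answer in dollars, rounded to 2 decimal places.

Let x1 = kg of triple superphosphate, x2 = kg of potassium nitrate, x3 = kg of ammonium sulfate.
Minimise 0.95x1 + 1.88x2 + 0.54x3 subject to:
  0.48x1 ≥ 0.72   (phosphorus (P₂O₅))
  0.43x2 ≥ 0.93   (potassium (K₂O))
  0.01x1 + 0.23x3 ≥ 0.34   (sulfur)
  0.13x2 + 0.21x3 ≥ 0.49   (nitrogen)
  x1, x2, x3 ≥ 0.
All 3 inputs are positive at the optimum. There the phosphorus (P₂O₅), potassium (K₂O), sulfur constraints are tight.
That vertex is x1 = 1.5, x2 = 2.163, x3 = 1.413.
Objective = 0.95·1.5 + 1.88·2.163 + 0.54·1.413 = 6.2545.

$6.25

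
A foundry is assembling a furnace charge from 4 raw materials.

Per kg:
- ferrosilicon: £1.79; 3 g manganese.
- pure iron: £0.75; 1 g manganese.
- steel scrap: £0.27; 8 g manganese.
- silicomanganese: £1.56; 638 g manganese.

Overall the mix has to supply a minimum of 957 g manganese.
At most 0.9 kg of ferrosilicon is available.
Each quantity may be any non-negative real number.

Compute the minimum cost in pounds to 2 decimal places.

£2.34

Let x1 = kg of ferrosilicon, x2 = kg of pure iron, x3 = kg of steel scrap, x4 = kg of silicomanganese.
Minimize 1.79x1 + 0.75x2 + 0.27x3 + 1.56x4 subject to:
  3x1 + 1x2 + 8x3 + 638x4 ≥ 957   (manganese)
  x1 ≤ 0.9
  x1, x2, x3, x4 ≥ 0.
At the optimum only silicomanganese is positive (ferrosilicon, pure iron, steel scrap = 0). There the manganese constraint is tight.
So silicomanganese = 1.5 kg.
Objective = 1.56·1.5 = 2.3400.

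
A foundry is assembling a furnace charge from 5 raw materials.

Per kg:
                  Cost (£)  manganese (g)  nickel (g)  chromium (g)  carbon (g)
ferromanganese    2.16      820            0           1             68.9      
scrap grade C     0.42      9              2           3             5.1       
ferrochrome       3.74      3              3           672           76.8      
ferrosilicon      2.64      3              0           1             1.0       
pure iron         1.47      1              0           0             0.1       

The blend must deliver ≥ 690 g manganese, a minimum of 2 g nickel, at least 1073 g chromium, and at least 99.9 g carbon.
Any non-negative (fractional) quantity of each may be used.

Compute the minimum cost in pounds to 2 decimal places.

£7.77

Treat it as an LP. Let x1 = kg of ferromanganese, x2 = kg of scrap grade C, x3 = kg of ferrochrome, x4 = kg of ferrosilicon, x5 = kg of pure iron.
Minimise 2.16x1 + 0.42x2 + 3.74x3 + 2.64x4 + 1.47x5 subject to:
  820x1 + 9x2 + 3x3 + 3x4 + 1x5 ≥ 690   (manganese)
  2x2 + 3x3 ≥ 2   (nickel)
  1x1 + 3x2 + 672x3 + 1x4 ≥ 1073   (chromium)
  68.9x1 + 5.1x2 + 76.8x3 + 1x4 + 0.1x5 ≥ 99.9   (carbon)
  x1, x2, x3, x4, x5 ≥ 0.
The cheapest feasible vertex uses only ferromanganese, ferrochrome; scrap grade C, ferrosilicon, pure iron are not used. Binding constraints: manganese and chromium.
That vertex is x1 = 0.8356, x3 = 1.595.
Hence cost = 2.16·0.8356 + 3.74·1.595 = £7.7702.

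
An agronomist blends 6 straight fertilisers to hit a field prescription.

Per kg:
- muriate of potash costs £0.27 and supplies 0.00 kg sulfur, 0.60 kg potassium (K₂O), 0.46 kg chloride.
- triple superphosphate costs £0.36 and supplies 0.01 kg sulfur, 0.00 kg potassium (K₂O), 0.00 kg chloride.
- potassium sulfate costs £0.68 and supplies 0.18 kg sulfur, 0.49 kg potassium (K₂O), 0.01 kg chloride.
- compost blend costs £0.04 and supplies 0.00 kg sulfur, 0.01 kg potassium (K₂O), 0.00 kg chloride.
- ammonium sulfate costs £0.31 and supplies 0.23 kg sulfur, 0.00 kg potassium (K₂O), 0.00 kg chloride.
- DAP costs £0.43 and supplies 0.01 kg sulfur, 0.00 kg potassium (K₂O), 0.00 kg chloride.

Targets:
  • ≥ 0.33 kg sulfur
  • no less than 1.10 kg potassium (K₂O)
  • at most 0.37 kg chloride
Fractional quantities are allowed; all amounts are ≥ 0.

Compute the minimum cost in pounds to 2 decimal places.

£1.22

Let x1 = kg of muriate of potash, x2 = kg of triple superphosphate, x3 = kg of potassium sulfate, x4 = kg of compost blend, x5 = kg of ammonium sulfate, x6 = kg of DAP.
Minimize 0.27x1 + 0.36x2 + 0.68x3 + 0.04x4 + 0.31x5 + 0.43x6 s.t.:
  0.01x2 + 0.18x3 + 0.23x5 + 0.01x6 ≥ 0.33   (sulfur)
  0.6x1 + 0.49x3 + 0.01x4 ≥ 1.1   (potassium (K₂O))
  0.46x1 + 0.01x3 ≤ 0.37   (chloride)
  x1, x2, x3, x4, x5, x6 ≥ 0.
At the optimum only muriate of potash, potassium sulfate, ammonium sulfate are positive (triple superphosphate, compost blend, DAP = 0). The sulfur, potassium (K₂O), chloride requirements are met with equality.
So muriate of potash = 0.7762 kg, potassium sulfate = 1.294 kg, ammonium sulfate = 0.4217 kg.
Cost = 0.27·0.7762 + 0.68·1.294 + 0.31·0.4217 = 1.2202.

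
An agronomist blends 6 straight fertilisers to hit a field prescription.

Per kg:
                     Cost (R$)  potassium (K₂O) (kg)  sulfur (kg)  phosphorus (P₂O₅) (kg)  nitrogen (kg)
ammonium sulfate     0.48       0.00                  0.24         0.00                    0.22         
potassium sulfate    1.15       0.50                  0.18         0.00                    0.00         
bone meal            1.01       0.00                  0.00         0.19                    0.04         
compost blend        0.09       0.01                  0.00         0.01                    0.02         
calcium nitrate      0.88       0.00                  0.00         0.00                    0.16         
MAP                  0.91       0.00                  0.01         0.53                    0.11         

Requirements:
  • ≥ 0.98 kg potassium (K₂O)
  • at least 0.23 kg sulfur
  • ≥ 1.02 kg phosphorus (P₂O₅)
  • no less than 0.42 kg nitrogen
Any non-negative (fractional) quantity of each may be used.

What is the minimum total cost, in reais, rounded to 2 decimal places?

R$4.46

Set it up as a linear program. Let x1 = kg of ammonium sulfate, x2 = kg of potassium sulfate, x3 = kg of bone meal, x4 = kg of compost blend, x5 = kg of calcium nitrate, x6 = kg of MAP.
Minimise 0.48x1 + 1.15x2 + 1.01x3 + 0.09x4 + 0.88x5 + 0.91x6 subject to:
  0.5x2 + 0.01x4 ≥ 0.98   (potassium (K₂O))
  0.24x1 + 0.18x2 + 0.01x6 ≥ 0.23   (sulfur)
  0.19x3 + 0.01x4 + 0.53x6 ≥ 1.02   (phosphorus (P₂O₅))
  0.22x1 + 0.04x3 + 0.02x4 + 0.16x5 + 0.11x6 ≥ 0.42   (nitrogen)
  x1, x2, x3, x4, x5, x6 ≥ 0.
At the optimum only ammonium sulfate, potassium sulfate, MAP are positive (bone meal, compost blend, calcium nitrate = 0). There the potassium (K₂O), phosphorus (P₂O₅), nitrogen constraints are tight.
Optimal quantities: ammonium sulfate = 0.9468 kg, potassium sulfate = 1.96 kg, MAP = 1.925 kg.
Objective = 0.48·0.9468 + 1.15·1.96 + 0.91·1.925 = 4.4602.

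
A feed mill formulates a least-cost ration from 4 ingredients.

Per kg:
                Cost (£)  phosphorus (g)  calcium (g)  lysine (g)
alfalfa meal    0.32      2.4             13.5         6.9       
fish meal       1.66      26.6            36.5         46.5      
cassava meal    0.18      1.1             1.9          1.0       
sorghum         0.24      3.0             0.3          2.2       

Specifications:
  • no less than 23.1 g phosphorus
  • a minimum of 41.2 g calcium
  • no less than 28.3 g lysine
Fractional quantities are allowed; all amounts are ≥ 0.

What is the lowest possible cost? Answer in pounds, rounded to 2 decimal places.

Treat it as an LP. Let x1 = kg of alfalfa meal, x2 = kg of fish meal, x3 = kg of cassava meal, x4 = kg of sorghum.
Minimise 0.32x1 + 1.66x2 + 0.18x3 + 0.24x4 subject to:
  2.4x1 + 26.6x2 + 1.1x3 + 3x4 ≥ 23.1   (phosphorus)
  13.5x1 + 36.5x2 + 1.9x3 + 0.3x4 ≥ 41.2   (calcium)
  6.9x1 + 46.5x2 + 1x3 + 2.2x4 ≥ 28.3   (lysine)
  x1, x2, x3, x4 ≥ 0.
The optimal basis is {alfalfa meal, fish meal}; cassava meal, sorghum drop out. The phosphorus and calcium requirements are met with equality.
So alfalfa meal = 0.931 kg, fish meal = 0.7844 kg.
Hence cost = 0.32·0.931 + 1.66·0.7844 = £1.6000.

£1.60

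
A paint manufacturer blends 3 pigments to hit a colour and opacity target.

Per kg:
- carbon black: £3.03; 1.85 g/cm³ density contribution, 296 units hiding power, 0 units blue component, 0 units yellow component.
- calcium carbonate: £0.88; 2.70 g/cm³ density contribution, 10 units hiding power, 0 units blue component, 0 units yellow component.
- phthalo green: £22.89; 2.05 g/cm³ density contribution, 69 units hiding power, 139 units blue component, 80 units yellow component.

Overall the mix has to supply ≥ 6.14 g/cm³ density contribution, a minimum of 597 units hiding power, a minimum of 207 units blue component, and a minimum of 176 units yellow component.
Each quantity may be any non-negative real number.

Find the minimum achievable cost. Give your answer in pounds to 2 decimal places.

Let x1 = kg of carbon black, x2 = kg of calcium carbonate, x3 = kg of phthalo green.
Minimise 3.03x1 + 0.88x2 + 22.89x3 with:
  1.85x1 + 2.7x2 + 2.05x3 ≥ 6.14   (density contribution)
  296x1 + 10x2 + 69x3 ≥ 597   (hiding power)
  139x3 ≥ 207   (blue component)
  80x3 ≥ 176   (yellow component)
  x1, x2, x3 ≥ 0.
The minimum-cost mix takes nothing from calcium carbonate — only carbon black, phthalo green. The hiding power and yellow component requirements are met with equality.
Solving gives x1 = 1.504, x3 = 2.2.
Objective = 3.03·1.504 + 22.89·2.2 = 54.9151.

£54.92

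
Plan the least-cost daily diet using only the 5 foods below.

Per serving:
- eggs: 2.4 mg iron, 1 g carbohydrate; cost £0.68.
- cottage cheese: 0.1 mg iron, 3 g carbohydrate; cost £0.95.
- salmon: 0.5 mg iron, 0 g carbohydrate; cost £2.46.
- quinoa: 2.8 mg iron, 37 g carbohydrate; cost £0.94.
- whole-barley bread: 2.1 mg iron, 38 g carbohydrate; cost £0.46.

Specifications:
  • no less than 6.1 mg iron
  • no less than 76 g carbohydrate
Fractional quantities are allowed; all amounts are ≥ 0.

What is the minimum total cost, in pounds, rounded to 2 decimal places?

Treat it as an LP. Let x1 = servings of eggs, x2 = servings of cottage cheese, x3 = servings of salmon, x4 = servings of quinoa, x5 = servings of whole-barley bread.
Minimize 0.68x1 + 0.95x2 + 2.46x3 + 0.94x4 + 0.46x5 subject to:
  2.4x1 + 0.1x2 + 0.5x3 + 2.8x4 + 2.1x5 ≥ 6.1   (iron)
  1x1 + 3x2 + 37x4 + 38x5 ≥ 76   (carbohydrate)
  x1, x2, x3, x4, x5 ≥ 0.
The optimal basis is {whole-barley bread}; eggs, cottage cheese, salmon, quinoa drop out. There the iron constraint is tight.
Optimal quantities: whole-barley bread = 2.905 servings.
Total cost: 0.46·2.905 = 1.3363.

£1.34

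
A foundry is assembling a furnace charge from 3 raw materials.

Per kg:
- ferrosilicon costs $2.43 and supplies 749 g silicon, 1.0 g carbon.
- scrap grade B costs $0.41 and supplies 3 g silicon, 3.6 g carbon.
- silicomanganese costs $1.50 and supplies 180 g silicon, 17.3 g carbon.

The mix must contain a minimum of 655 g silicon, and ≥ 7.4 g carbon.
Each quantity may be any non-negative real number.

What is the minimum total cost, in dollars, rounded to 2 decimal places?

Set it up as a linear program. Let x1 = kg of ferrosilicon, x2 = kg of scrap grade B, x3 = kg of silicomanganese.
Minimise 2.43x1 + 0.41x2 + 1.5x3 with:
  749x1 + 3x2 + 180x3 ≥ 655   (silicon)
  1x1 + 3.6x2 + 17.3x3 ≥ 7.4   (carbon)
  x1, x2, x3 ≥ 0.
The optimal basis is {ferrosilicon, silicomanganese}; scrap grade B drops out. The silicon and carbon requirements are met with equality.
Solving gives x1 = 0.7826, x3 = 0.3825.
Cost = 2.43·0.7826 + 1.5·0.3825 = 2.4755.

$2.48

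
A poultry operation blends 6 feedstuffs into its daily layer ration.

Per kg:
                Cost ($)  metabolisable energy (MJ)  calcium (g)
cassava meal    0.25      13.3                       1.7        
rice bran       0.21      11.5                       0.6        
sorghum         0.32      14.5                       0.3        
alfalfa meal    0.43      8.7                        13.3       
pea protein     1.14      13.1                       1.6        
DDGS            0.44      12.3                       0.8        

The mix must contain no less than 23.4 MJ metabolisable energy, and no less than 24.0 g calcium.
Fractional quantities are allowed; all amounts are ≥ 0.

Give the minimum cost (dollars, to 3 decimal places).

Let x1 = kg of cassava meal, x2 = kg of rice bran, x3 = kg of sorghum, x4 = kg of alfalfa meal, x5 = kg of pea protein, x6 = kg of DDGS.
min 0.25x1 + 0.21x2 + 0.32x3 + 0.43x4 + 1.14x5 + 0.44x6 with:
  13.3x1 + 11.5x2 + 14.5x3 + 8.7x4 + 13.1x5 + 12.3x6 ≥ 23.4   (metabolisable energy)
  1.7x1 + 0.6x2 + 0.3x3 + 13.3x4 + 1.6x5 + 0.8x6 ≥ 24   (calcium)
  x1, x2, x3, x4, x5, x6 ≥ 0.
The minimum-cost mix takes nothing from rice bran, sorghum, pea protein, DDGS — only cassava meal, alfalfa meal. Binding constraints: metabolisable energy and calcium.
Optimal quantities: cassava meal = 0.6318 kg, alfalfa meal = 1.724 kg.
Total cost: 0.25·0.6318 + 0.43·1.724 = 0.89927.

$0.899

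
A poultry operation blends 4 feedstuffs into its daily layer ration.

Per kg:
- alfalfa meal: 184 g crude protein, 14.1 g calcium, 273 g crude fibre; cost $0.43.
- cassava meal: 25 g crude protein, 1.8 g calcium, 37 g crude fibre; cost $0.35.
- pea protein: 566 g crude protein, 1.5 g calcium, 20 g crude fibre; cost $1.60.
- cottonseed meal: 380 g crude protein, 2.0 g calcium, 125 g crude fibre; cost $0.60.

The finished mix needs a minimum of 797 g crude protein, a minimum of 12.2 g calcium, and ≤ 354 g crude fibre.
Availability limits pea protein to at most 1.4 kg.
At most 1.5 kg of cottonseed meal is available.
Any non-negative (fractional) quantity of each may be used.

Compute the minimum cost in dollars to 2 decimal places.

$1.53

Let x1 = kg of alfalfa meal, x2 = kg of cassava meal, x3 = kg of pea protein, x4 = kg of cottonseed meal.
min 0.43x1 + 0.35x2 + 1.6x3 + 0.6x4 subject to:
  184x1 + 25x2 + 566x3 + 380x4 ≥ 797   (crude protein)
  14.1x1 + 1.8x2 + 1.5x3 + 2x4 ≥ 12.2   (calcium)
  273x1 + 37x2 + 20x3 + 125x4 ≤ 354   (crude fibre)
  x3 ≤ 1.4
  x4 ≤ 1.5
  x1, x2, x3, x4 ≥ 0.
The optimal basis is {alfalfa meal, pea protein, cottonseed meal}; cassava meal drops out. Binding constraints: crude protein, calcium, crude fibre.
Optimal quantities: alfalfa meal = 0.6395 kg, pea protein = 0.265 kg, cottonseed meal = 1.393 kg.
Cost = 0.43·0.6395 + 1.6·0.265 + 0.6·1.393 = 1.5348.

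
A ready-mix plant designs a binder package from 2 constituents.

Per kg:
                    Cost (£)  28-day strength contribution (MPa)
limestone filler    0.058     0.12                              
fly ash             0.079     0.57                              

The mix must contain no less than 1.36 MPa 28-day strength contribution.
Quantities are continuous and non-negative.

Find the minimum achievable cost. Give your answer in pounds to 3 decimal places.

This is a linear program. Let x1 = kg of limestone filler, x2 = kg of fly ash.
Minimise 0.058x1 + 0.079x2 with:
  0.12x1 + 0.57x2 ≥ 1.36   (28-day strength contribution)
  x1, x2 ≥ 0.
At the optimum only fly ash is positive (limestone filler = 0). The 28-day strength contribution requirement is met with equality.
Solving gives x2 = 2.386.
Hence cost = 0.079·2.386 = £0.18849.

£0.188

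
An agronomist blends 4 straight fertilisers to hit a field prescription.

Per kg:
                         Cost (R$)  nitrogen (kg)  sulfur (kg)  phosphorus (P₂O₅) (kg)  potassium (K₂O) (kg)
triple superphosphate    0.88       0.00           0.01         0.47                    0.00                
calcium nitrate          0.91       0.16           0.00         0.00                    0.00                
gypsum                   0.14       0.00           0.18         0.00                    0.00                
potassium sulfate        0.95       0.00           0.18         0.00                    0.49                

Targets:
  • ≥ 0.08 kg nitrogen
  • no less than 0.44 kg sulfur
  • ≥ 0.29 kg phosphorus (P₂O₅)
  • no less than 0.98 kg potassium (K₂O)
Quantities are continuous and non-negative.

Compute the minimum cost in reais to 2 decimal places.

Let x1 = kg of triple superphosphate, x2 = kg of calcium nitrate, x3 = kg of gypsum, x4 = kg of potassium sulfate.
min 0.88x1 + 0.91x2 + 0.14x3 + 0.95x4 s.t.:
  0.16x2 ≥ 0.08   (nitrogen)
  0.01x1 + 0.18x3 + 0.18x4 ≥ 0.44   (sulfur)
  0.47x1 ≥ 0.29   (phosphorus (P₂O₅))
  0.49x4 ≥ 0.98   (potassium (K₂O))
  x1, x2, x3, x4 ≥ 0.
The optimal mix uses every input. The nitrogen, sulfur, phosphorus (P₂O₅), potassium (K₂O) requirements are met with equality.
Solving gives x1 = 0.617, x2 = 0.5, x3 = 0.4102, x4 = 2.
Cost = 0.88·0.617 + 0.91·0.5 + 0.14·0.4102 + 0.95·2 = 2.9554.

R$2.96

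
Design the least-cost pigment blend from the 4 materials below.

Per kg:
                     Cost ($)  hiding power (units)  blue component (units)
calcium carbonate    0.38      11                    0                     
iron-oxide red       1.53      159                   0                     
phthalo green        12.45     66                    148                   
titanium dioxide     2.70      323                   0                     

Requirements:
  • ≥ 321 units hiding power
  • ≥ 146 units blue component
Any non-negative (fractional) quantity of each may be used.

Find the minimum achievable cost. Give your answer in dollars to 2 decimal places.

$14.42

Set it up as a linear program. Let x1 = kg of calcium carbonate, x2 = kg of iron-oxide red, x3 = kg of phthalo green, x4 = kg of titanium dioxide.
min 0.38x1 + 1.53x2 + 12.45x3 + 2.7x4 subject to:
  11x1 + 159x2 + 66x3 + 323x4 ≥ 321   (hiding power)
  148x3 ≥ 146   (blue component)
  x1, x2, x3, x4 ≥ 0.
The cheapest feasible vertex uses only phthalo green, titanium dioxide; calcium carbonate, iron-oxide red are not used. Binding constraints: hiding power and blue component.
That vertex is x3 = 0.9865, x4 = 0.7922.
Cost = 12.45·0.9865 + 2.7·0.7922 = 14.4209.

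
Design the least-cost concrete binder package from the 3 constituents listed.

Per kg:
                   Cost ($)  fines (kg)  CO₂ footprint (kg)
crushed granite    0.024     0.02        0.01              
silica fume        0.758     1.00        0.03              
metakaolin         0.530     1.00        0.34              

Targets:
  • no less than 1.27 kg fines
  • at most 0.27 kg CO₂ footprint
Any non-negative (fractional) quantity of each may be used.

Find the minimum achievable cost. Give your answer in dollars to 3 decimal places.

Let x1 = kg of crushed granite, x2 = kg of silica fume, x3 = kg of metakaolin.
Minimise 0.024x1 + 0.758x2 + 0.53x3 subject to:
  0.02x1 + 1x2 + 1x3 ≥ 1.27   (fines)
  0.01x1 + 0.03x2 + 0.34x3 ≤ 0.27   (CO₂ footprint)
  x1, x2, x3 ≥ 0.
The optimal basis is {silica fume, metakaolin}; crushed granite drops out. Binding constraints: fines and CO₂ footprint.
Optimal quantities: silica fume = 0.5219 kg, metakaolin = 0.7481 kg.
Total cost: 0.758·0.5219 + 0.53·0.7481 = 0.79209.

$0.792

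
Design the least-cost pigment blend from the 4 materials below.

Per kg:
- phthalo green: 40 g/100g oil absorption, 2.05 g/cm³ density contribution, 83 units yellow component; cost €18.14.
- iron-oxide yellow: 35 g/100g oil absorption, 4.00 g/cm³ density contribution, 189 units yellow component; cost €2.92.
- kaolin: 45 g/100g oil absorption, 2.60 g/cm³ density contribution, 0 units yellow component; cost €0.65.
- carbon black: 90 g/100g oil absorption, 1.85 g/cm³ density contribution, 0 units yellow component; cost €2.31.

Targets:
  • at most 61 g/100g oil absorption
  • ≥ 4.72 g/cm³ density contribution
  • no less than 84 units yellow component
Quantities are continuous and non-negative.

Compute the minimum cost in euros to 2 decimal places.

€2.34

Set it up as a linear program. Let x1 = kg of phthalo green, x2 = kg of iron-oxide yellow, x3 = kg of kaolin, x4 = kg of carbon black.
Minimise 18.14x1 + 2.92x2 + 0.65x3 + 2.31x4 s.t.:
  40x1 + 35x2 + 45x3 + 90x4 ≤ 61   (oil absorption)
  2.05x1 + 4x2 + 2.6x3 + 1.85x4 ≥ 4.72   (density contribution)
  83x1 + 189x2 ≥ 84   (yellow component)
  x1, x2, x3, x4 ≥ 0.
At the optimum only iron-oxide yellow, kaolin are positive (phthalo green, carbon black = 0). There the oil absorption and density contribution constraints are tight.
That vertex is x2 = 0.6045, x3 = 0.8854.
Cost = 2.92·0.6045 + 0.65·0.8854 = 2.3407.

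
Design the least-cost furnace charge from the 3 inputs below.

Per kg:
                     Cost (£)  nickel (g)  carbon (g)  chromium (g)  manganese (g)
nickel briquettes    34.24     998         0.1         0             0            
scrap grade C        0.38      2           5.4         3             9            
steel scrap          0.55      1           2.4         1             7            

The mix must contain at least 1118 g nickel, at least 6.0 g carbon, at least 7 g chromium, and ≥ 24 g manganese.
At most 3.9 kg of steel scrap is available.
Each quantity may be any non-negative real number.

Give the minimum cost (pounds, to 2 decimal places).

£39.19

Treat it as an LP. Let x1 = kg of nickel briquettes, x2 = kg of scrap grade C, x3 = kg of steel scrap.
min 34.24x1 + 0.38x2 + 0.55x3 subject to:
  998x1 + 2x2 + 1x3 ≥ 1118   (nickel)
  0.1x1 + 5.4x2 + 2.4x3 ≥ 6   (carbon)
  3x2 + 1x3 ≥ 7   (chromium)
  9x2 + 7x3 ≥ 24   (manganese)
  x3 ≤ 3.9
  x1, x2, x3 ≥ 0.
At the optimum only nickel briquettes, scrap grade C are positive (steel scrap = 0). There the nickel and manganese constraints are tight.
So nickel briquettes = 1.115 kg, scrap grade C = 2.667 kg.
Hence cost = 34.24·1.115 + 0.38·2.667 = £39.1911.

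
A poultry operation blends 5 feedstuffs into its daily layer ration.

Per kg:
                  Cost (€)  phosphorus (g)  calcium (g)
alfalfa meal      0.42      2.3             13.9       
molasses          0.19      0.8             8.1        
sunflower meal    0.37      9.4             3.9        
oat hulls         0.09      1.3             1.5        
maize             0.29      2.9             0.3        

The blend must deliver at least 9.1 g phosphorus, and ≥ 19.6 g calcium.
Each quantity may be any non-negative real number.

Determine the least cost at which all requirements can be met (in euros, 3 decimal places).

€0.681

This is a linear program. Let x1 = kg of alfalfa meal, x2 = kg of molasses, x3 = kg of sunflower meal, x4 = kg of oat hulls, x5 = kg of maize.
Minimise 0.42x1 + 0.19x2 + 0.37x3 + 0.09x4 + 0.29x5 subject to:
  2.3x1 + 0.8x2 + 9.4x3 + 1.3x4 + 2.9x5 ≥ 9.1   (phosphorus)
  13.9x1 + 8.1x2 + 3.9x3 + 1.5x4 + 0.3x5 ≥ 19.6   (calcium)
  x1, x2, x3, x4, x5 ≥ 0.
The minimum-cost mix takes nothing from alfalfa meal, oat hulls, maize — only molasses, sunflower meal. Binding constraints: phosphorus and calcium.
Solving gives x2 = 2.037, x3 = 0.7947.
Total cost: 0.19·2.037 + 0.37·0.7947 = 0.68107.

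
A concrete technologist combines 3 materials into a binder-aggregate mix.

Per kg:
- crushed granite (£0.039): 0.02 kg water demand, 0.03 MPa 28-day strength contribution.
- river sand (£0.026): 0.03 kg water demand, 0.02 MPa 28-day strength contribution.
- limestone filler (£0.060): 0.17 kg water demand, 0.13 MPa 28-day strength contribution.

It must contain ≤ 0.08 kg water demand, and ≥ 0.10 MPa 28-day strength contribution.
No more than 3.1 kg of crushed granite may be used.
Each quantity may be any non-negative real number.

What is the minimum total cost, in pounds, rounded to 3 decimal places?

£0.113

Treat it as an LP. Let x1 = kg of crushed granite, x2 = kg of river sand, x3 = kg of limestone filler.
min 0.039x1 + 0.026x2 + 0.06x3 subject to:
  0.02x1 + 0.03x2 + 0.17x3 ≤ 0.08   (water demand)
  0.03x1 + 0.02x2 + 0.13x3 ≥ 0.1   (28-day strength contribution)
  x1 ≤ 3.1
  x1, x2, x3 ≥ 0.
The cheapest feasible vertex uses only crushed granite, limestone filler; river sand is not used. The water demand and 28-day strength contribution requirements are met with equality.
That vertex is x1 = 2.64, x3 = 0.16.
Hence cost = 0.039·2.64 + 0.06·0.16 = £0.11256.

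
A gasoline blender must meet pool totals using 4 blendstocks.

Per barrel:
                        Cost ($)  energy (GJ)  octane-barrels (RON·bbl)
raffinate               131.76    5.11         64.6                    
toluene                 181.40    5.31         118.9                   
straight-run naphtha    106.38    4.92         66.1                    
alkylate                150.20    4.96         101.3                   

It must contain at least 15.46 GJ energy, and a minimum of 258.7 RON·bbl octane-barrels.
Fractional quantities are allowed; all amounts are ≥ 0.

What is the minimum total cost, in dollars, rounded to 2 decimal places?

$397.47

Let x1 = barrels of raffinate, x2 = barrels of toluene, x3 = barrels of straight-run naphtha, x4 = barrels of alkylate.
min 131.76x1 + 181.4x2 + 106.38x3 + 150.2x4 subject to:
  5.11x1 + 5.31x2 + 4.92x3 + 4.96x4 ≥ 15.46   (energy)
  64.6x1 + 118.9x2 + 66.1x3 + 101.3x4 ≥ 258.7   (octane-barrels)
  x1, x2, x3, x4 ≥ 0.
At the optimum only straight-run naphtha, alkylate are positive (raffinate, toluene = 0). Binding constraints: energy and octane-barrels.
So straight-run naphtha = 1.6591 barrels, alkylate = 1.4712 barrels.
Hence cost = 106.38·1.6591 + 150.2·1.4712 = $397.4693.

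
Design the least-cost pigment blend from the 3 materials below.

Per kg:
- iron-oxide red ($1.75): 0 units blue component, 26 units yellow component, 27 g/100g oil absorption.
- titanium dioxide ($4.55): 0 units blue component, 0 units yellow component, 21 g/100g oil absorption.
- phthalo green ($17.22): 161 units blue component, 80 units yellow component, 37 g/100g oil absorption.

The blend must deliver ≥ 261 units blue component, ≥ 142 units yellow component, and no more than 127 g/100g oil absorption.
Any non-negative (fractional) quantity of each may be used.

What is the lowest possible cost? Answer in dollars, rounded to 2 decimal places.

$28.74

Let x1 = kg of iron-oxide red, x2 = kg of titanium dioxide, x3 = kg of phthalo green.
min 1.75x1 + 4.55x2 + 17.22x3 subject to:
  161x3 ≥ 261   (blue component)
  26x1 + 80x3 ≥ 142   (yellow component)
  27x1 + 21x2 + 37x3 ≤ 127   (oil absorption)
  x1, x2, x3 ≥ 0.
The optimal basis is {iron-oxide red, phthalo green}; titanium dioxide drops out. Binding constraints: blue component and yellow component.
Solving gives x1 = 0.4735, x3 = 1.621.
Hence cost = 1.75·0.4735 + 17.22·1.621 = $28.7422.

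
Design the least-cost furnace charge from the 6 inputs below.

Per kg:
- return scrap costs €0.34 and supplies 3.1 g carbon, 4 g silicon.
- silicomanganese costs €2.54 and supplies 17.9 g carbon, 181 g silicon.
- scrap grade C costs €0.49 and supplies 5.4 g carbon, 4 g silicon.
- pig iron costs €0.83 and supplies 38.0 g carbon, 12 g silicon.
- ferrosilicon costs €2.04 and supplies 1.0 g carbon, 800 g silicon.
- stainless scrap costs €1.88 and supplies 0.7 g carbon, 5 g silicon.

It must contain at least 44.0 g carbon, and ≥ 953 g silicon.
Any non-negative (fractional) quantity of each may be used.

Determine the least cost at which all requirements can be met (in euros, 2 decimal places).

This is a linear program. Let x1 = kg of return scrap, x2 = kg of silicomanganese, x3 = kg of scrap grade C, x4 = kg of pig iron, x5 = kg of ferrosilicon, x6 = kg of stainless scrap.
Minimize 0.34x1 + 2.54x2 + 0.49x3 + 0.83x4 + 2.04x5 + 1.88x6 s.t.:
  3.1x1 + 17.9x2 + 5.4x3 + 38x4 + 1x5 + 0.7x6 ≥ 44   (carbon)
  4x1 + 181x2 + 4x3 + 12x4 + 800x5 + 5x6 ≥ 953   (silicon)
  x1, x2, x3, x4, x5, x6 ≥ 0.
The minimum-cost mix takes nothing from return scrap, silicomanganese, scrap grade C, stainless scrap — only pig iron, ferrosilicon. Binding constraints: carbon and silicon.
Solving gives x4 = 1.127, x5 = 1.174.
Objective = 0.83·1.127 + 2.04·1.174 = 3.3304.

€3.33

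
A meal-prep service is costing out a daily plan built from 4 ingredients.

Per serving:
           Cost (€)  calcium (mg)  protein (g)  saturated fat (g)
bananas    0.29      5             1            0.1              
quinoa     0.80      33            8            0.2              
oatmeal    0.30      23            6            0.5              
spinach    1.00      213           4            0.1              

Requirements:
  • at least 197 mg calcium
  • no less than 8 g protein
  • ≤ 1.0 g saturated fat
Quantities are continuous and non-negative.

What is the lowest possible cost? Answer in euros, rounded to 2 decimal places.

€1.07

Set it up as a linear program. Let x1 = servings of bananas, x2 = servings of quinoa, x3 = servings of oatmeal, x4 = servings of spinach.
min 0.29x1 + 0.8x2 + 0.3x3 + 1x4 subject to:
  5x1 + 33x2 + 23x3 + 213x4 ≥ 197   (calcium)
  1x1 + 8x2 + 6x3 + 4x4 ≥ 8   (protein)
  0.1x1 + 0.2x2 + 0.5x3 + 0.1x4 ≤ 1   (saturated fat)
  x1, x2, x3, x4 ≥ 0.
The minimum-cost mix takes nothing from bananas, quinoa — only oatmeal, spinach. Binding constraints: calcium and protein.
That vertex is x3 = 0.7723, x4 = 0.8415.
Objective = 0.3·0.7723 + 1·0.8415 = 1.0732.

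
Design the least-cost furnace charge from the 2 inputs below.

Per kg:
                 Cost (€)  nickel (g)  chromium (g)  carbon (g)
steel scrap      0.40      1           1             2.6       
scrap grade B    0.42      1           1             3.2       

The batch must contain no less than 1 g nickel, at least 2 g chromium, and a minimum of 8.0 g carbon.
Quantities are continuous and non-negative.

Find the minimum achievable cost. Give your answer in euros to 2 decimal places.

€1.05

Let x1 = kg of steel scrap, x2 = kg of scrap grade B.
min 0.4x1 + 0.42x2 s.t.:
  1x1 + 1x2 ≥ 1   (nickel)
  1x1 + 1x2 ≥ 2   (chromium)
  2.6x1 + 3.2x2 ≥ 8   (carbon)
  x1, x2 ≥ 0.
The minimum-cost mix takes nothing from steel scrap — only scrap grade B. There the carbon constraint is tight.
Solving gives x2 = 2.5.
Objective = 0.42·2.5 = 1.0500.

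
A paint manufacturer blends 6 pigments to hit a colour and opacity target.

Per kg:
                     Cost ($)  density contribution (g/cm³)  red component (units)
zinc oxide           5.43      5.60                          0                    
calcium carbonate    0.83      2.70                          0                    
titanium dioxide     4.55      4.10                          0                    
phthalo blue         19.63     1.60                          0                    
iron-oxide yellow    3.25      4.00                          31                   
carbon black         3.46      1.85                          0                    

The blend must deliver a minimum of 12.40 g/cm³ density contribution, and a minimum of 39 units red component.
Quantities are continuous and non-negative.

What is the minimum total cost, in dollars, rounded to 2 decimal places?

Let x1 = kg of zinc oxide, x2 = kg of calcium carbonate, x3 = kg of titanium dioxide, x4 = kg of phthalo blue, x5 = kg of iron-oxide yellow, x6 = kg of carbon black.
Minimise 5.43x1 + 0.83x2 + 4.55x3 + 19.63x4 + 3.25x5 + 3.46x6 subject to:
  5.6x1 + 2.7x2 + 4.1x3 + 1.6x4 + 4x5 + 1.85x6 ≥ 12.4   (density contribution)
  31x5 ≥ 39   (red component)
  x1, x2, x3, x4, x5, x6 ≥ 0.
At the optimum only calcium carbonate, iron-oxide yellow are positive (zinc oxide, titanium dioxide, phthalo blue, carbon black = 0). The density contribution and red component requirements are met with equality.
That vertex is x2 = 2.729, x5 = 1.258.
Hence cost = 0.83·2.729 + 3.25·1.258 = $6.3536.

$6.35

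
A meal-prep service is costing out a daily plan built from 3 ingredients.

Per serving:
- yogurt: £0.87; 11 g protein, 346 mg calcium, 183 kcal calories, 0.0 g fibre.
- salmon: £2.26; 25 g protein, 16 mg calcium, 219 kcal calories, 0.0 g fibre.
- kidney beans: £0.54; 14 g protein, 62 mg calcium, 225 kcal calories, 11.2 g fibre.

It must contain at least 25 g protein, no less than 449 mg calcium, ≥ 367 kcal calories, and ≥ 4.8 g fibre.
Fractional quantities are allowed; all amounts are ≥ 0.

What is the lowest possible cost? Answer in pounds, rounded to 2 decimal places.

£1.47

Set it up as a linear program. Let x1 = servings of yogurt, x2 = servings of salmon, x3 = servings of kidney beans.
Minimize 0.87x1 + 2.26x2 + 0.54x3 with:
  11x1 + 25x2 + 14x3 ≥ 25   (protein)
  346x1 + 16x2 + 62x3 ≥ 449   (calcium)
  183x1 + 219x2 + 225x3 ≥ 367   (calories)
  11.2x3 ≥ 4.8   (fibre)
  x1, x2, x3 ≥ 0.
The minimum-cost mix takes nothing from salmon — only yogurt, kidney beans. Binding constraints: protein and calcium.
So yogurt = 1.138 servings, kidney beans = 0.8916 servings.
Objective = 0.87·1.138 + 0.54·0.8916 = 1.4715.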